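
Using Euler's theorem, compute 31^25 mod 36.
By Euler: 31^{12} ≡ 1 (mod 36) since gcd(31, 36) = 1. 25 = 2×12 + 1. So 31^{25} ≡ 31^{1} ≡ 31 (mod 36)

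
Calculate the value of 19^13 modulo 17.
Using repeated squaring. 19 ≡ 2 (mod 17). 13 = 8 + 4 + 1 (binary 1101). Repeated squaring mod 17: 2^1 ≡ 2; 2^2 ≡ 2² = 4 ≡ 4; 2^4 ≡ 4² = 16 ≡ 16; 2^8 ≡ 16² = 256 ≡ 1. Multiply: 19^13 ≡ 2^8 × 2^4 × 2^1 ≡ 1 × 16 × 2 (mod 17): 1 × 16 = 16 ≡ 16; 16 × 2 = 32 ≡ 15. So 19^13 ≡ 15 (mod 17).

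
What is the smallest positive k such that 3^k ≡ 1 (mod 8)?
Powers of 3 mod 8: 3^1≡3, 3^2≡1. Order = 2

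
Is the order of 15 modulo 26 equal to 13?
No, the actual order is 12, not 13.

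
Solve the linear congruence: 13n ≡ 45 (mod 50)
15

Since gcd(13, 50) = 1 divides 45, a solution exists.
Multiply both sides by the inverse of 13 mod 50:
  13^(-1) mod 50 = 27
  x ≡ 27 × 45 ≡ 1215 ≡ 15 (mod 50)
Verification: 13 × 15 = 195 = 3 × 50 + 45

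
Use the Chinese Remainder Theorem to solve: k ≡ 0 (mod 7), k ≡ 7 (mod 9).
M = 7 × 9 = 63. M₁ = 9, y₁ ≡ 4 (mod 7). M₂ = 7, y₂ ≡ 4 (mod 9). k = 0×9×4 + 7×7×4 ≡ 7 (mod 63)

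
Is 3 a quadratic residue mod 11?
By Euler's criterion: 3^{5} ≡ 1 (mod 11). Since this equals 1, 3 is a QR.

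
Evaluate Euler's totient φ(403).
360

Prime factorization: 403 = 13 × 31
Using the formula φ(n) = n × Π(1 - 1/p) for each prime factor p:
φ(403) = 403 × (1 - 1/13) × (1 - 1/31)
φ(403) = 360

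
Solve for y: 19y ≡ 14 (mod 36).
14

Since gcd(19, 36) = 1 divides 14, a solution exists.
Multiply both sides by the inverse of 19 mod 36:
  19^(-1) mod 36 = 19
  x ≡ 19 × 14 ≡ 266 ≡ 14 (mod 36)
Verification: 19 × 14 = 266 = 7 × 36 + 14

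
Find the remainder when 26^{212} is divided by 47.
By Fermat: 26^{46} ≡ 1 (mod 47). 212 = 4×46 + 28. So 26^{212} ≡ 26^{28} ≡ 36 (mod 47)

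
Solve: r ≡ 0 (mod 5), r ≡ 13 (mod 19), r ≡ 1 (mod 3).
M = 5 × 19 × 3 = 285. M₁ = 57, y₁ ≡ 3 (mod 5). M₂ = 15, y₂ ≡ 14 (mod 19). M₃ = 95, y₃ ≡ 2 (mod 3). r = 0×57×3 + 13×15×14 + 1×95×2 ≡ 70 (mod 285)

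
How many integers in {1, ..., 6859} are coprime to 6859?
6498

Prime factorization: 6859 = 19^3
Using the formula φ(n) = n × Π(1 - 1/p) for each prime factor p:
φ(6859) = 6859 × (1 - 1/19)
φ(6859) = 6498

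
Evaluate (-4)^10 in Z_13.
(-4) ≡ 9 (mod 13). 10 = 8 + 2 (binary 1010). Repeated squaring mod 13: 9^1 ≡ 9; 9^2 ≡ 9² = 81 ≡ 3; 9^4 ≡ 3² = 9 ≡ 9; 9^8 ≡ 9² = 81 ≡ 3. Multiply: (-4)^10 ≡ 9^8 × 9^2 ≡ 3 × 3 (mod 13): 3 × 3 = 9 ≡ 9. So (-4)^10 ≡ 9 (mod 13).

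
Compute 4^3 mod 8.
3 = 2 + 1 (binary 11). Repeated squaring mod 8: 4^1 ≡ 4; 4^2 ≡ 4² = 16 ≡ 0. Multiply: 4^3 = 4^2 × 4^1 ≡ 0 × 4 (mod 8): 0 × 4 = 0 ≡ 0. So 4^3 ≡ 0 (mod 8).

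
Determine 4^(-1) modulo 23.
4^(-1) ≡ 6 (mod 23). Verification: 4 × 6 = 24 ≡ 1 (mod 23)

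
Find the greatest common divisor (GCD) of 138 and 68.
2

Using the Euclidean algorithm:
138 = 2 × 68 + 2
68 = 34 × 2 + 0

GCD(138, 68) = 2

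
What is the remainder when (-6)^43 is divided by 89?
Using repeated squaring. (-6) ≡ 83 (mod 89). 43 = 32 + 8 + 2 + 1 (binary 101011). Repeated squaring mod 89: 83^1 ≡ 83; 83^2 ≡ 83² = 6889 ≡ 36; 83^4 ≡ 36² = 1296 ≡ 50; 83^8 ≡ 50² = 2500 ≡ 8; 83^16 ≡ 8² = 64 ≡ 64; 83^32 ≡ 64² = 4096 ≡ 2. Multiply: (-6)^43 ≡ 83^32 × 83^8 × 83^2 × 83^1 ≡ 2 × 8 × 36 × 83 (mod 89): 2 × 8 = 16 ≡ 16; 16 × 36 = 576 ≡ 42; 42 × 83 = 3486 ≡ 15. So (-6)^43 ≡ 15 (mod 89).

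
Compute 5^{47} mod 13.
8

Using successive squaring:
Binary expansion of 47: 101111
Powers of 5 mod 13 (each is the square of the previous):
  5^1 ≡ 5 (mod 13)
  5^2 ≡ 5² = 25 ≡ 12 (mod 13)
  5^4 ≡ 12² = 144 ≡ 1 (mod 13)
  5^8 ≡ 1² = 1 ≡ 1 (mod 13)
  5^16 ≡ 1² = 1 ≡ 1 (mod 13)
  5^32 ≡ 1² = 1 ≡ 1 (mod 13)
47 = 32 + 8 + 4 + 2 + 1, so 5^47 = 5^32 × 5^8 × 5^4 × 5^2 × 5^1 ≡ 1 × 1 × 1 × 12 × 5 (mod 13)
Multiplying step by step:
  1 × 1 = 1 ≡ 1 (mod 13)
  1 × 1 = 1 ≡ 1 (mod 13)
  1 × 12 = 12 ≡ 12 (mod 13)
  12 × 5 = 60 ≡ 8 (mod 13)
Result: 5^47 ≡ 8 (mod 13)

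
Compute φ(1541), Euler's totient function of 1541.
1452

Prime factorization: 1541 = 23 × 67
Using the formula φ(n) = n × Π(1 - 1/p) for each prime factor p:
φ(1541) = 1541 × (1 - 1/23) × (1 - 1/67)
φ(1541) = 1452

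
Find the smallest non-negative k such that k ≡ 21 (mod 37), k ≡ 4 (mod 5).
169

Using the Chinese Remainder Theorem:
M = product of moduli = 185
For equation 1: M_1 = 5, 5 ≡ 5 (mod 37), inverse of 5 mod 37 is 15 (check: 5 × 15 = 75 ≡ 1 (mod 37))
For equation 2: M_2 = 37, 37 ≡ 2 (mod 5), inverse of 37 mod 5 is 3 (check: 2 × 3 = 6 ≡ 1 (mod 5))
Combine: k ≡ Σ r_i×M_i×(M_i⁻¹ mod m_i) = 21×5×15 + 4×37×3 = 1575 + 444 = 2019
2019 mod 185 = 169
k ≡ 169 (mod 185)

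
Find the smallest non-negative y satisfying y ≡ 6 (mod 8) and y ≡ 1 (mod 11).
M = 8 × 11 = 88. M₁ = 11, y₁ ≡ 3 (mod 8). M₂ = 8, y₂ ≡ 7 (mod 11). y = 6×11×3 + 1×8×7 ≡ 78 (mod 88)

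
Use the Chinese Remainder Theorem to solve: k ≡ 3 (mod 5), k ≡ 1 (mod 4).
M = 5 × 4 = 20. M₁ = 4, y₁ ≡ 4 (mod 5). M₂ = 5, y₂ ≡ 1 (mod 4). k = 3×4×4 + 1×5×1 ≡ 13 (mod 20)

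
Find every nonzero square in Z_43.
QRs mod 43: {1, 4, 6, 9, 10, 11, 13, 14, 15, 16, 17, 21, 23, 24, 25, 31, 35, 36, 38, 40, 41}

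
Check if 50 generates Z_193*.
p - 1 = 192 has prime divisors 2, 3. Check 50^(192/q) mod 193 for each: 50^(192/2) = 50^96 ≡ 1, 50^(192/3) = 50^64 ≡ 1 (mod 193). Since 50^96 ≡ 1 (mod 193), the order of 50 divides 96 (in fact the order is 16) ≠ 192, so it is not a primitive root.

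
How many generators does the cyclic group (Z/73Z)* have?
24

The number of primitive roots modulo p is φ(p-1) = φ(72)
φ(72) = 24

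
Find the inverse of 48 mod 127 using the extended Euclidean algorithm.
Extended GCD: 48(45) + 127(-17) = 1. So 48^(-1) ≡ 45 ≡ 45 (mod 127). Verify: 48 × 45 = 2160 ≡ 1 (mod 127)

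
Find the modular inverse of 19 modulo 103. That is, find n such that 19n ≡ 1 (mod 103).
38

Using Extended Euclidean Algorithm:
gcd(19, 103) = 1
Bezout coefficients: 19 × 38 + 103 × -7 = 1
So 19 × 38 ≡ 1 (mod 103)
The inverse is 38 mod 103 = 38
Verification: 19 × 38 = 722 = 7 × 103 + 1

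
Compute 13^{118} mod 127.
81

Using successive squaring:
Binary expansion of 118: 1110110
Powers of 13 mod 127 (each is the square of the previous):
  13^1 ≡ 13 (mod 127)
  13^2 ≡ 13² = 169 ≡ 42 (mod 127)
  13^4 ≡ 42² = 1764 ≡ 113 (mod 127)
  13^8 ≡ 113² = 12769 ≡ 69 (mod 127)
  13^16 ≡ 69² = 4761 ≡ 62 (mod 127)
  13^32 ≡ 62² = 3844 ≡ 34 (mod 127)
  13^64 ≡ 34² = 1156 ≡ 13 (mod 127)
118 = 64 + 32 + 16 + 4 + 2, so 13^118 = 13^64 × 13^32 × 13^16 × 13^4 × 13^2 ≡ 13 × 34 × 62 × 113 × 42 (mod 127)
Multiplying step by step:
  13 × 34 = 442 ≡ 61 (mod 127)
  61 × 62 = 3782 ≡ 99 (mod 127)
  99 × 113 = 11187 ≡ 11 (mod 127)
  11 × 42 = 462 ≡ 81 (mod 127)
Result: 13^118 ≡ 81 (mod 127)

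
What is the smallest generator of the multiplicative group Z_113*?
p - 1 = 112 has prime divisors 2, 7. h is a primitive root mod 113 iff h^(112/q) ≢ 1 (mod 113) for each such q.
h = 2: 2^56 ≡ 1, 2^16 ≡ 109 (mod 113); 2^56 ≡ 1, so not a primitive root.
h = 3: 3^56 ≡ 112, 3^16 ≡ 49 (mod 113); none is 1, so 3 has order 112 and is a primitive root.
The smallest primitive root mod 113 is g = 3.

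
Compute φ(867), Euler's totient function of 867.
544

Prime factorization: 867 = 3 × 17^2
Using the formula φ(n) = n × Π(1 - 1/p) for each prime factor p:
φ(867) = 867 × (1 - 1/3) × (1 - 1/17)
φ(867) = 544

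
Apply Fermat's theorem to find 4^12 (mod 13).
By Fermat's Little Theorem, 4^{12} ≡ 1 (mod 13) since 13 is prime and gcd(4, 13) = 1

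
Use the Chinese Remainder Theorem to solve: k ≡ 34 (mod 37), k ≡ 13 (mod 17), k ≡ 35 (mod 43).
9839

Using the Chinese Remainder Theorem:
M = product of moduli = 27047
For equation 1: M_1 = 731, 731 ≡ 28 (mod 37), inverse of 731 mod 37 is 4 (check: 28 × 4 = 112 ≡ 1 (mod 37))
For equation 2: M_2 = 1591, 1591 ≡ 10 (mod 17), inverse of 1591 mod 17 is 12 (check: 10 × 12 = 120 ≡ 1 (mod 17))
For equation 3: M_3 = 629, 629 ≡ 27 (mod 43), inverse of 629 mod 43 is 8 (check: 27 × 8 = 216 ≡ 1 (mod 43))
Combine: k ≡ Σ r_i×M_i×(M_i⁻¹ mod m_i) = 34×731×4 + 13×1591×12 + 35×629×8 = 99416 + 248196 + 176120 = 523732
523732 mod 27047 = 9839
k ≡ 9839 (mod 27047)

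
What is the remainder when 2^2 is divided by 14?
2 = 2 (binary 10). Repeated squaring mod 14: 2^1 ≡ 2; 2^2 ≡ 2² = 4 ≡ 4. So 2^2 ≡ 4 (mod 14).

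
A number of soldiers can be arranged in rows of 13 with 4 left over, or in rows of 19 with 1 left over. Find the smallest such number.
M = 13 × 19 = 247. M₁ = 19, y₁ ≡ 11 (mod 13). M₂ = 13, y₂ ≡ 3 (mod 19). t = 4×19×11 + 1×13×3 ≡ 134 (mod 247). The smallest positive such number is 134.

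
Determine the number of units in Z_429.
240

Prime factorization: 429 = 3 × 11 × 13
Using the formula φ(n) = n × Π(1 - 1/p) for each prime factor p:
φ(429) = 429 × (1 - 1/3) × (1 - 1/11) × (1 - 1/13)
φ(429) = 240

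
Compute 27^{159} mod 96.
51

Using successive squaring:
Binary expansion of 159: 10011111
Powers of 27 mod 96 (each is the square of the previous):
  27^1 ≡ 27 (mod 96)
  27^2 ≡ 27² = 729 ≡ 57 (mod 96)
  27^4 ≡ 57² = 3249 ≡ 81 (mod 96)
  27^8 ≡ 81² = 6561 ≡ 33 (mod 96)
  27^16 ≡ 33² = 1089 ≡ 33 (mod 96)
  27^32 ≡ 33² = 1089 ≡ 33 (mod 96)
  27^64 ≡ 33² = 1089 ≡ 33 (mod 96)
  27^128 ≡ 33² = 1089 ≡ 33 (mod 96)
159 = 128 + 16 + 8 + 4 + 2 + 1, so 27^159 = 27^128 × 27^16 × 27^8 × 27^4 × 27^2 × 27^1 ≡ 33 × 33 × 33 × 81 × 57 × 27 (mod 96)
Multiplying step by step:
  33 × 33 = 1089 ≡ 33 (mod 96)
  33 × 33 = 1089 ≡ 33 (mod 96)
  33 × 81 = 2673 ≡ 81 (mod 96)
  81 × 57 = 4617 ≡ 9 (mod 96)
  9 × 27 = 243 ≡ 51 (mod 96)
Result: 27^159 ≡ 51 (mod 96)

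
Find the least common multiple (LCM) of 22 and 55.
110

First find GCD(22, 55) using the Euclidean algorithm:
22 = 0 × 55 + 22
55 = 2 × 22 + 11
22 = 2 × 11 + 0
GCD(22, 55) = 11

LCM formula: LCM(a, b) = (a × b) / GCD(a, b)
LCM(22, 55) = (22 × 55) / 11
LCM(22, 55) = 1210 / 11
LCM(22, 55) = 110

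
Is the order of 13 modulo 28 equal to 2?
Yes, ord_28(13) = 2.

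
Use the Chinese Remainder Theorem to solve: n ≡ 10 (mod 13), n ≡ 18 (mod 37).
166

Using the Chinese Remainder Theorem:
M = product of moduli = 481
For equation 1: M_1 = 37, 37 ≡ 11 (mod 13), inverse of 37 mod 13 is 6 (check: 11 × 6 = 66 ≡ 1 (mod 13))
For equation 2: M_2 = 13, 13 ≡ 13 (mod 37), inverse of 13 mod 37 is 20 (check: 13 × 20 = 260 ≡ 1 (mod 37))
Combine: n ≡ Σ r_i×M_i×(M_i⁻¹ mod m_i) = 10×37×6 + 18×13×20 = 2220 + 4680 = 6900
6900 mod 481 = 166
n ≡ 166 (mod 481)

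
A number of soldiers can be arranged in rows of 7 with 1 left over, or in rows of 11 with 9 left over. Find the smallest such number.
M = 7 × 11 = 77. M₁ = 11, y₁ ≡ 2 (mod 7). M₂ = 7, y₂ ≡ 8 (mod 11). x = 1×11×2 + 9×7×8 ≡ 64 (mod 77). The smallest positive such number is 64.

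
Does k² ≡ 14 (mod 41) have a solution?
By Euler's criterion: 14^{20} ≡ 40 (mod 41). Since this equals -1 (≡ 40), 14 is not a QR.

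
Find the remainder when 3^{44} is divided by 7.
By Fermat: 3^{6} ≡ 1 (mod 7). 44 = 7×6 + 2. So 3^{44} ≡ 3^{2} ≡ 2 (mod 7)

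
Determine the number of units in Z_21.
12

Prime factorization: 21 = 3 × 7
Using the formula φ(n) = n × Π(1 - 1/p) for each prime factor p:
φ(21) = 21 × (1 - 1/3) × (1 - 1/7)
φ(21) = 12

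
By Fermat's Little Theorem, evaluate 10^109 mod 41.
By Fermat: 10^{40} ≡ 1 (mod 41). 109 = 2×40 + 29. So 10^{109} ≡ 10^{29} ≡ 37 (mod 41)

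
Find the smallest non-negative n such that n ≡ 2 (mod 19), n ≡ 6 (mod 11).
116

Using the Chinese Remainder Theorem:
M = product of moduli = 209
For equation 1: M_1 = 11, 11 ≡ 11 (mod 19), inverse of 11 mod 19 is 7 (check: 11 × 7 = 77 ≡ 1 (mod 19))
For equation 2: M_2 = 19, 19 ≡ 8 (mod 11), inverse of 19 mod 11 is 7 (check: 8 × 7 = 56 ≡ 1 (mod 11))
Combine: n ≡ Σ r_i×M_i×(M_i⁻¹ mod m_i) = 2×11×7 + 6×19×7 = 154 + 798 = 952
952 mod 209 = 116
n ≡ 116 (mod 209)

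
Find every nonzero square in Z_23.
QRs mod 23: {1, 2, 3, 4, 6, 8, 9, 12, 13, 16, 18}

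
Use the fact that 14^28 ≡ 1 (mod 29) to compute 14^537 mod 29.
By Fermat: 14^{28} ≡ 1 (mod 29). 537 ≡ 5 (mod 28). So 14^{537} ≡ 14^{5} ≡ 19 (mod 29)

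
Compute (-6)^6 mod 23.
(-6) ≡ 17 (mod 23). 6 = 4 + 2 (binary 110). Repeated squaring mod 23: 17^1 ≡ 17; 17^2 ≡ 17² = 289 ≡ 13; 17^4 ≡ 13² = 169 ≡ 8. Multiply: (-6)^6 ≡ 17^4 × 17^2 ≡ 8 × 13 (mod 23): 8 × 13 = 104 ≡ 12. So (-6)^6 ≡ 12 (mod 23).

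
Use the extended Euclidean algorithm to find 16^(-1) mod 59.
Extended GCD: 16(-11) + 59(3) = 1. So 16^(-1) ≡ 48 ≡ 48 (mod 59). Verify: 16 × 48 = 768 ≡ 1 (mod 59)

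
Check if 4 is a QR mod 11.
By Euler's criterion: 4^{5} ≡ 1 (mod 11). Since this equals 1, 4 is a QR.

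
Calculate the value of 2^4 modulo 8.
4 = 4 (binary 100). Repeated squaring mod 8: 2^1 ≡ 2; 2^2 ≡ 2² = 4 ≡ 4; 2^4 ≡ 4² = 16 ≡ 0. So 2^4 ≡ 0 (mod 8).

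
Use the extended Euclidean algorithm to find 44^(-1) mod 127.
Extended GCD: 44(26) + 127(-9) = 1. So 44^(-1) ≡ 26 ≡ 26 (mod 127). Verify: 44 × 26 = 1144 ≡ 1 (mod 127)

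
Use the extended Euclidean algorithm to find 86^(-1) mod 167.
Extended GCD: 86(-33) + 167(17) = 1. So 86^(-1) ≡ 134 ≡ 134 (mod 167). Verify: 86 × 134 = 11524 ≡ 1 (mod 167)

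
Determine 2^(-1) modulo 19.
2^(-1) ≡ 10 (mod 19). Verification: 2 × 10 = 20 ≡ 1 (mod 19)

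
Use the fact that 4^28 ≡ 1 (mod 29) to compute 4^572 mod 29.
By Fermat: 4^{28} ≡ 1 (mod 29). 572 ≡ 12 (mod 28). So 4^{572} ≡ 4^{12} ≡ 20 (mod 29)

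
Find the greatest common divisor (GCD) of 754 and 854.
2

Using the Euclidean algorithm:
754 = 0 × 854 + 754
854 = 1 × 754 + 100
754 = 7 × 100 + 54
100 = 1 × 54 + 46
54 = 1 × 46 + 8
46 = 5 × 8 + 6
8 = 1 × 6 + 2
6 = 3 × 2 + 0

GCD(754, 854) = 2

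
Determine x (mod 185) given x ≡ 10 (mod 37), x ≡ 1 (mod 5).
121

Using the Chinese Remainder Theorem:
M = product of moduli = 185
For equation 1: M_1 = 5, 5 ≡ 5 (mod 37), inverse of 5 mod 37 is 15 (check: 5 × 15 = 75 ≡ 1 (mod 37))
For equation 2: M_2 = 37, 37 ≡ 2 (mod 5), inverse of 37 mod 5 is 3 (check: 2 × 3 = 6 ≡ 1 (mod 5))
Combine: x ≡ Σ r_i×M_i×(M_i⁻¹ mod m_i) = 10×5×15 + 1×37×3 = 750 + 111 = 861
861 mod 185 = 121
x ≡ 121 (mod 185)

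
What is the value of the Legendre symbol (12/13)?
(12/13) = 12^{6} mod 13 = 1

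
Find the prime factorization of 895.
5 × 179

Divide by primes starting from smallest:
895 ÷ 5 = 179
179 ÷ 179 = 1

895 = 5 × 179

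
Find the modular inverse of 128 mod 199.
128^(-1) ≡ 14 (mod 199). Verification: 128 × 14 = 1792 ≡ 1 (mod 199)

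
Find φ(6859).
6498

Prime factorization: 6859 = 19^3
Using the formula φ(n) = n × Π(1 - 1/p) for each prime factor p:
φ(6859) = 6859 × (1 - 1/19)
φ(6859) = 6498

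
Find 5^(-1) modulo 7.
3

Using Extended Euclidean Algorithm:
gcd(5, 7) = 1
Bezout coefficients: 5 × 3 + 7 × -2 = 1
So 5 × 3 ≡ 1 (mod 7)
The inverse is 3 mod 7 = 3
Verification: 5 × 3 = 15 = 2 × 7 + 1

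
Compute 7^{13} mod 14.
7

Using successive squaring:
Binary expansion of 13: 1101
Powers of 7 mod 14 (each is the square of the previous):
  7^1 ≡ 7 (mod 14)
  7^2 ≡ 7² = 49 ≡ 7 (mod 14)
  7^4 ≡ 7² = 49 ≡ 7 (mod 14)
  7^8 ≡ 7² = 49 ≡ 7 (mod 14)
13 = 8 + 4 + 1, so 7^13 = 7^8 × 7^4 × 7^1 ≡ 7 × 7 × 7 (mod 14)
Multiplying step by step:
  7 × 7 = 49 ≡ 7 (mod 14)
  7 × 7 = 49 ≡ 7 (mod 14)
Result: 7^13 ≡ 7 (mod 14)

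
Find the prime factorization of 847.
7 × 11^2

Divide by primes starting from smallest:
847 ÷ 7 = 121
121 ÷ 11 = 11
11 ÷ 11 = 1

847 = 7 × 11^2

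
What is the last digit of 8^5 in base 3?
8 ≡ 2 (mod 3). 5 = 4 + 1 (binary 101). Repeated squaring mod 3: 2^1 ≡ 2; 2^2 ≡ 2² = 4 ≡ 1; 2^4 ≡ 1² = 1 ≡ 1. Multiply: 8^5 ≡ 2^4 × 2^1 ≡ 1 × 2 (mod 3): 1 × 2 = 2 ≡ 2. So 8^5 ≡ 2 (mod 3).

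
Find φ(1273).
1188

Prime factorization: 1273 = 19 × 67
Using the formula φ(n) = n × Π(1 - 1/p) for each prime factor p:
φ(1273) = 1273 × (1 - 1/19) × (1 - 1/67)
φ(1273) = 1188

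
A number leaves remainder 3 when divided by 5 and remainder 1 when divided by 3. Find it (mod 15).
M = 5 × 3 = 15. M₁ = 3, y₁ ≡ 2 (mod 5). M₂ = 5, y₂ ≡ 2 (mod 3). m = 3×3×2 + 1×5×2 ≡ 13 (mod 15)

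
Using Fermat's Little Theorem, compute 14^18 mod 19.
By Fermat's Little Theorem, 14^{18} ≡ 1 (mod 19) since 19 is prime and gcd(14, 19) = 1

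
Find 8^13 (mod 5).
Using Fermat: 8^{4} ≡ 1 (mod 5). 13 ≡ 1 (mod 4). So 8^{13} ≡ 8^{1} ≡ 3 (mod 5)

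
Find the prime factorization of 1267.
7 × 181

Divide by primes starting from smallest:
1267 ÷ 7 = 181
181 ÷ 181 = 1

1267 = 7 × 181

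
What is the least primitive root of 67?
2

A primitive root g modulo p has order p-1 = 66
Prime divisors of 66: [2, 3, 11]
g is a primitive root iff g^(66/q) ≢ 1 (mod 67) for each prime divisor q
Testing small values:
  g = 2: 2^33 ≡ 66, 2^22 ≡ 37, 2^6 ≡ 64 (mod 67) → none is 1, primitive root!
The smallest primitive root is 2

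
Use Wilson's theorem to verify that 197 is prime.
(196)! mod 197 = 196. Since this equals -1 (mod 197), Wilson confirms 197 is prime.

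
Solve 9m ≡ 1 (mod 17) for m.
9^(-1) ≡ 2 (mod 17). Verification: 9 × 2 = 18 ≡ 1 (mod 17)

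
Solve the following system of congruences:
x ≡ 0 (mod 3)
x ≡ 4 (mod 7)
18

Using the Chinese Remainder Theorem:
M = product of moduli = 21
For equation 1: M_1 = 7, 7 ≡ 1 (mod 3), inverse of 7 mod 3 is 1 (check: 1 × 1 = 1 ≡ 1 (mod 3))
For equation 2: M_2 = 3, 3 ≡ 3 (mod 7), inverse of 3 mod 7 is 5 (check: 3 × 5 = 15 ≡ 1 (mod 7))
Combine: x ≡ Σ r_i×M_i×(M_i⁻¹ mod m_i) = 0×7×1 + 4×3×5 = 0 + 60 = 60
60 mod 21 = 18
x ≡ 18 (mod 21)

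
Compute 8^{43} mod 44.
28

Using successive squaring:
Binary expansion of 43: 101011
Powers of 8 mod 44 (each is the square of the previous):
  8^1 ≡ 8 (mod 44)
  8^2 ≡ 8² = 64 ≡ 20 (mod 44)
  8^4 ≡ 20² = 400 ≡ 4 (mod 44)
  8^8 ≡ 4² = 16 ≡ 16 (mod 44)
  8^16 ≡ 16² = 256 ≡ 36 (mod 44)
  8^32 ≡ 36² = 1296 ≡ 20 (mod 44)
43 = 32 + 8 + 2 + 1, so 8^43 = 8^32 × 8^8 × 8^2 × 8^1 ≡ 20 × 16 × 20 × 8 (mod 44)
Multiplying step by step:
  20 × 16 = 320 ≡ 12 (mod 44)
  12 × 20 = 240 ≡ 20 (mod 44)
  20 × 8 = 160 ≡ 28 (mod 44)
Result: 8^43 ≡ 28 (mod 44)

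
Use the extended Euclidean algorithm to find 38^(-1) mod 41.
Extended GCD: 38(-14) + 41(13) = 1. So 38^(-1) ≡ 27 ≡ 27 (mod 41). Verify: 38 × 27 = 1026 ≡ 1 (mod 41)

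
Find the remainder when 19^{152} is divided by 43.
By Fermat: 19^{42} ≡ 1 (mod 43). 152 = 3×42 + 26. So 19^{152} ≡ 19^{26} ≡ 13 (mod 43)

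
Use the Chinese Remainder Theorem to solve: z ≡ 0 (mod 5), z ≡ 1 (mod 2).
M = 5 × 2 = 10. M₁ = 2, y₁ ≡ 3 (mod 5). M₂ = 5, y₂ ≡ 1 (mod 2). z = 0×2×3 + 1×5×1 ≡ 5 (mod 10)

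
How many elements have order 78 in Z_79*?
Number of primitive roots mod 79 = φ(78) = 24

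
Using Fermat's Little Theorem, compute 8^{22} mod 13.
12

By Fermat's Little Theorem, a^(p-1) ≡ 1 (mod p) for prime p and gcd(a, p) = 1
Here p = 13, so 8^12 ≡ 1 (mod 13)
We can reduce the exponent: 22 mod 12 = 10
So 8^22 ≡ 8^10 (mod 13)
Computing: 8^10 mod 13 = 12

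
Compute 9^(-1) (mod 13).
9^(-1) ≡ 3 (mod 13). Verification: 9 × 3 = 27 ≡ 1 (mod 13)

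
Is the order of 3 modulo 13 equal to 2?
No, the actual order is 3, not 2.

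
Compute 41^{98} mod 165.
16

Using successive squaring:
Binary expansion of 98: 1100010
Powers of 41 mod 165 (each is the square of the previous):
  41^1 ≡ 41 (mod 165)
  41^2 ≡ 41² = 1681 ≡ 31 (mod 165)
  41^4 ≡ 31² = 961 ≡ 136 (mod 165)
  41^8 ≡ 136² = 18496 ≡ 16 (mod 165)
  41^16 ≡ 16² = 256 ≡ 91 (mod 165)
  41^32 ≡ 91² = 8281 ≡ 31 (mod 165)
  41^64 ≡ 31² = 961 ≡ 136 (mod 165)
98 = 64 + 32 + 2, so 41^98 = 41^64 × 41^32 × 41^2 ≡ 136 × 31 × 31 (mod 165)
Multiplying step by step:
  136 × 31 = 4216 ≡ 91 (mod 165)
  91 × 31 = 2821 ≡ 16 (mod 165)
Result: 41^98 ≡ 16 (mod 165)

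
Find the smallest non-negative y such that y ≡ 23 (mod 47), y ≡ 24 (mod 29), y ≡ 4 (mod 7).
9188

Using the Chinese Remainder Theorem:
M = product of moduli = 9541
For equation 1: M_1 = 203, 203 ≡ 15 (mod 47), inverse of 203 mod 47 is 22 (check: 15 × 22 = 330 ≡ 1 (mod 47))
For equation 2: M_2 = 329, 329 ≡ 10 (mod 29), inverse of 329 mod 29 is 3 (check: 10 × 3 = 30 ≡ 1 (mod 29))
For equation 3: M_3 = 1363, 1363 ≡ 5 (mod 7), inverse of 1363 mod 7 is 3 (check: 5 × 3 = 15 ≡ 1 (mod 7))
Combine: y ≡ Σ r_i×M_i×(M_i⁻¹ mod m_i) = 23×203×22 + 24×329×3 + 4×1363×3 = 102718 + 23688 + 16356 = 142762
142762 mod 9541 = 9188
y ≡ 9188 (mod 9541)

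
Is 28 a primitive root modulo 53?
p - 1 = 52 has prime divisors 2, 13. Check 28^(52/q) mod 53 for each: 28^(52/2) = 28^26 ≡ 1, 28^(52/13) = 28^4 ≡ 15 (mod 53). Since 28^26 ≡ 1 (mod 53), the order of 28 divides 26 (in fact the order is 13) ≠ 52, so it is not a primitive root.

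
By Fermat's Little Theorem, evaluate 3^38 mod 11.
By Fermat: 3^{10} ≡ 1 (mod 11). 38 = 3×10 + 8. So 3^{38} ≡ 3^{8} ≡ 5 (mod 11)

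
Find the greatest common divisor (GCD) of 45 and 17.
1

Using the Euclidean algorithm:
45 = 2 × 17 + 11
17 = 1 × 11 + 6
11 = 1 × 6 + 5
6 = 1 × 5 + 1
5 = 5 × 1 + 0

GCD(45, 17) = 1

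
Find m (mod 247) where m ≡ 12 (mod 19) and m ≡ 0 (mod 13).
M = 19 × 13 = 247. M₁ = 13, y₁ ≡ 3 (mod 19). M₂ = 19, y₂ ≡ 11 (mod 13). m = 12×13×3 + 0×19×11 ≡ 221 (mod 247)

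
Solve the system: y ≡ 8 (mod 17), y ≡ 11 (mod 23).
M = 17 × 23 = 391. M₁ = 23, y₁ ≡ 3 (mod 17). M₂ = 17, y₂ ≡ 19 (mod 23). y = 8×23×3 + 11×17×19 ≡ 195 (mod 391)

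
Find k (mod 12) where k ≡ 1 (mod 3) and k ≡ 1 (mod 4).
M = 3 × 4 = 12. M₁ = 4, y₁ ≡ 1 (mod 3). M₂ = 3, y₂ ≡ 3 (mod 4). k = 1×4×1 + 1×3×3 ≡ 1 (mod 12)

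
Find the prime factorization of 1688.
2^3 × 211

Divide by primes starting from smallest:
1688 ÷ 2 = 844
844 ÷ 2 = 422
422 ÷ 2 = 211
211 ÷ 211 = 1

1688 = 2^3 × 211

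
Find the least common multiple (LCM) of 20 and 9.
180

First find GCD(20, 9) using the Euclidean algorithm:
20 = 2 × 9 + 2
9 = 4 × 2 + 1
2 = 2 × 1 + 0
GCD(20, 9) = 1

LCM formula: LCM(a, b) = (a × b) / GCD(a, b)
LCM(20, 9) = (20 × 9) / 1
LCM(20, 9) = 180 / 1
LCM(20, 9) = 180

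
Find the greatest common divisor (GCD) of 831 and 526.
1

Using the Euclidean algorithm:
831 = 1 × 526 + 305
526 = 1 × 305 + 221
305 = 1 × 221 + 84
221 = 2 × 84 + 53
84 = 1 × 53 + 31
53 = 1 × 31 + 22
31 = 1 × 22 + 9
22 = 2 × 9 + 4
9 = 2 × 4 + 1
4 = 4 × 1 + 0

GCD(831, 526) = 1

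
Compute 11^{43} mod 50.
31

Using successive squaring:
Binary expansion of 43: 101011
Powers of 11 mod 50 (each is the square of the previous):
  11^1 ≡ 11 (mod 50)
  11^2 ≡ 11² = 121 ≡ 21 (mod 50)
  11^4 ≡ 21² = 441 ≡ 41 (mod 50)
  11^8 ≡ 41² = 1681 ≡ 31 (mod 50)
  11^16 ≡ 31² = 961 ≡ 11 (mod 50)
  11^32 ≡ 11² = 121 ≡ 21 (mod 50)
43 = 32 + 8 + 2 + 1, so 11^43 = 11^32 × 11^8 × 11^2 × 11^1 ≡ 21 × 31 × 21 × 11 (mod 50)
Multiplying step by step:
  21 × 31 = 651 ≡ 1 (mod 50)
  1 × 21 = 21 ≡ 21 (mod 50)
  21 × 11 = 231 ≡ 31 (mod 50)
Result: 11^43 ≡ 31 (mod 50)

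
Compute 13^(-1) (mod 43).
13^(-1) ≡ 10 (mod 43). Verification: 13 × 10 = 130 ≡ 1 (mod 43)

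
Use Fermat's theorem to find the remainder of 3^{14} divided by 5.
4

By Fermat's Little Theorem, a^(p-1) ≡ 1 (mod p) for prime p and gcd(a, p) = 1
Here p = 5, so 3^4 ≡ 1 (mod 5)
We can reduce the exponent: 14 mod 4 = 2
So 3^14 ≡ 3^2 (mod 5)
Computing: 3^2 mod 5 = 4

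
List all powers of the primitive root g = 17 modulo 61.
g^1, g^2, ..., g^{60} mod 61: {17, 45, 33, 12, 21, 52, 30, 22, 8, 14, 55, 20, 35, 46, 50, 57, 54, 3, 51, 13, 38, 36, 2, 34, 29, 5, 24, 42, 43, 60, 44, 16, 28, 49, 40, 9, 31, 39, 53, 47, 6, 41, 26, 15, 11, 4, 7, 58, 10, 48, 23, 25, 59, 27, 32, 56, 37, 19, 18, 1}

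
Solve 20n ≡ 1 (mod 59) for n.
3

Using Extended Euclidean Algorithm:
gcd(20, 59) = 1
Bezout coefficients: 20 × 3 + 59 × -1 = 1
So 20 × 3 ≡ 1 (mod 59)
The inverse is 3 mod 59 = 3
Verification: 20 × 3 = 60 = 1 × 59 + 1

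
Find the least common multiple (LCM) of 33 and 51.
561

First find GCD(33, 51) using the Euclidean algorithm:
33 = 0 × 51 + 33
51 = 1 × 33 + 18
33 = 1 × 18 + 15
18 = 1 × 15 + 3
15 = 5 × 3 + 0
GCD(33, 51) = 3

LCM formula: LCM(a, b) = (a × b) / GCD(a, b)
LCM(33, 51) = (33 × 51) / 3
LCM(33, 51) = 1683 / 3
LCM(33, 51) = 561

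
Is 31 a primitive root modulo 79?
No

To verify, check if 31^(78/q) ≢ 1 (mod 79) for each prime divisor q of 78
Divisors of 78 = 78: [1, 2, 3, 6, 13, 26, 39, 78]
  31^(78/2) = 31^39 ≡ 1 (mod 79)
  31^(78/3) = 31^26 ≡ 55 (mod 79)
  31^(78/13) = 31^6 ≡ 64 (mod 79)
Conclusion: 31 is not a primitive root modulo 79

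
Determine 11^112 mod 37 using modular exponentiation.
Using Fermat: 11^{36} ≡ 1 (mod 37). 112 ≡ 4 (mod 36). So 11^{112} ≡ 11^{4} ≡ 26 (mod 37)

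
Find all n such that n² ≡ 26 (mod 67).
The square roots of 26 mod 67 are 19 and 48. Verify: 19² = 361 ≡ 26 (mod 67)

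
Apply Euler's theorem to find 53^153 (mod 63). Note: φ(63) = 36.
By Euler: 53^{36} ≡ 1 (mod 63) since gcd(53, 63) = 1. 153 = 4×36 + 9. So 53^{153} ≡ 53^{9} ≡ 8 (mod 63)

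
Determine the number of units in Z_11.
10

Prime factorization: 11 = 11
Using the formula φ(n) = n × Π(1 - 1/p) for each prime factor p:
φ(11) = 11 × (1 - 1/11)
φ(11) = 10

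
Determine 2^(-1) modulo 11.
2^(-1) ≡ 6 (mod 11). Verification: 2 × 6 = 12 ≡ 1 (mod 11)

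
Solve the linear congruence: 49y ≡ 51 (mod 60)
39

Since gcd(49, 60) = 1 divides 51, a solution exists.
Multiply both sides by the inverse of 49 mod 60:
  49^(-1) mod 60 = 49
  x ≡ 49 × 51 ≡ 2499 ≡ 39 (mod 60)
Verification: 49 × 39 = 1911 = 31 × 60 + 51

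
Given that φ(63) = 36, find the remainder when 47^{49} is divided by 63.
By Euler: 47^{36} ≡ 1 (mod 63) since gcd(47, 63) = 1. 49 = 1×36 + 13. So 47^{49} ≡ 47^{13} ≡ 47 (mod 63)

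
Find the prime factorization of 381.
3 × 127

Divide by primes starting from smallest:
381 ÷ 3 = 127
127 ÷ 127 = 1

381 = 3 × 127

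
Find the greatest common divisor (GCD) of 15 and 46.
1

Using the Euclidean algorithm:
15 = 0 × 46 + 15
46 = 3 × 15 + 1
15 = 15 × 1 + 0

GCD(15, 46) = 1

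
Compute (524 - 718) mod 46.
36

(524 - 718) = -194
-194 mod 46 = 36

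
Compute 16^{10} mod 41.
1

Using successive squaring:
Binary expansion of 10: 1010
Powers of 16 mod 41 (each is the square of the previous):
  16^1 ≡ 16 (mod 41)
  16^2 ≡ 16² = 256 ≡ 10 (mod 41)
  16^4 ≡ 10² = 100 ≡ 18 (mod 41)
  16^8 ≡ 18² = 324 ≡ 37 (mod 41)
10 = 8 + 2, so 16^10 = 16^8 × 16^2 ≡ 37 × 10 (mod 41)
Multiplying step by step:
  37 × 10 = 370 ≡ 1 (mod 41)
Result: 16^10 ≡ 1 (mod 41)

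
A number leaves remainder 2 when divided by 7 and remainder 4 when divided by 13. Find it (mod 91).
M = 7 × 13 = 91. M₁ = 13, y₁ ≡ 6 (mod 7). M₂ = 7, y₂ ≡ 2 (mod 13). r = 2×13×6 + 4×7×2 ≡ 30 (mod 91)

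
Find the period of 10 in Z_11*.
Powers of 10 mod 11: 10^1≡10, 10^2≡1. Order = 2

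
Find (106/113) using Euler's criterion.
(106/113) = 106^{56} mod 113 = 1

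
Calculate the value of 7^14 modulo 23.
Using repeated squaring. 14 = 8 + 4 + 2 (binary 1110). Repeated squaring mod 23: 7^1 ≡ 7; 7^2 ≡ 7² = 49 ≡ 3; 7^4 ≡ 3² = 9 ≡ 9; 7^8 ≡ 9² = 81 ≡ 12. Multiply: 7^14 = 7^8 × 7^4 × 7^2 ≡ 12 × 9 × 3 (mod 23): 12 × 9 = 108 ≡ 16; 16 × 3 = 48 ≡ 2. So 7^14 ≡ 2 (mod 23).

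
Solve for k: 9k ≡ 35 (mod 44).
43

Since gcd(9, 44) = 1 divides 35, a solution exists.
Multiply both sides by the inverse of 9 mod 44:
  9^(-1) mod 44 = 5
  x ≡ 5 × 35 ≡ 175 ≡ 43 (mod 44)
Verification: 9 × 43 = 387 = 8 × 44 + 35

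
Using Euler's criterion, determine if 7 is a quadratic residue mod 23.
By Euler's criterion: 7^{11} ≡ 22 (mod 23). Since this equals -1 (≡ 22), 7 is not a QR.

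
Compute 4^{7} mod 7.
4

Using successive squaring:
Binary expansion of 7: 111
Powers of 4 mod 7 (each is the square of the previous):
  4^1 ≡ 4 (mod 7)
  4^2 ≡ 4² = 16 ≡ 2 (mod 7)
  4^4 ≡ 2² = 4 ≡ 4 (mod 7)
7 = 4 + 2 + 1, so 4^7 = 4^4 × 4^2 × 4^1 ≡ 4 × 2 × 4 (mod 7)
Multiplying step by step:
  4 × 2 = 8 ≡ 1 (mod 7)
  1 × 4 = 4 ≡ 4 (mod 7)
Result: 4^7 ≡ 4 (mod 7)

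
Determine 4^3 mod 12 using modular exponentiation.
3 = 2 + 1 (binary 11). Repeated squaring mod 12: 4^1 ≡ 4; 4^2 ≡ 4² = 16 ≡ 4. Multiply: 4^3 = 4^2 × 4^1 ≡ 4 × 4 (mod 12): 4 × 4 = 16 ≡ 4. So 4^3 ≡ 4 (mod 12).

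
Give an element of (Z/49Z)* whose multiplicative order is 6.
19 has order 6 mod 49 since 19^{6} ≡ 1 (mod 49) and no smaller power works.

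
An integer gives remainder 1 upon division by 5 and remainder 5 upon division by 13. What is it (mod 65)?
M = 5 × 13 = 65. M₁ = 13, y₁ ≡ 2 (mod 5). M₂ = 5, y₂ ≡ 8 (mod 13). m = 1×13×2 + 5×5×8 ≡ 31 (mod 65). The smallest positive such number is 31.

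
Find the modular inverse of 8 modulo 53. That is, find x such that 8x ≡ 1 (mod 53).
20

Using Extended Euclidean Algorithm:
gcd(8, 53) = 1
Bezout coefficients: 8 × 20 + 53 × -3 = 1
So 8 × 20 ≡ 1 (mod 53)
The inverse is 20 mod 53 = 20
Verification: 8 × 20 = 160 = 3 × 53 + 1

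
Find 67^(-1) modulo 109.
96

Using Extended Euclidean Algorithm:
gcd(67, 109) = 1
Bezout coefficients: 67 × -13 + 109 × 8 = 1
So 67 × -13 ≡ 1 (mod 109)
The inverse is -13 mod 109 = 96
Verification: 67 × 96 = 6432 = 59 × 109 + 1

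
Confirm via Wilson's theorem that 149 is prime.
(148)! mod 149 = 148. Since this equals -1 (mod 149), Wilson confirms 149 is prime.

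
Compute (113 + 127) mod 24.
0

(113 + 127) = 240
240 mod 24 = 0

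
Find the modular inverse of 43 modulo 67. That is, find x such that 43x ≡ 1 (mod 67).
53

Using Extended Euclidean Algorithm:
gcd(43, 67) = 1
Bezout coefficients: 43 × -14 + 67 × 9 = 1
So 43 × -14 ≡ 1 (mod 67)
The inverse is -14 mod 67 = 53
Verification: 43 × 53 = 2279 = 34 × 67 + 1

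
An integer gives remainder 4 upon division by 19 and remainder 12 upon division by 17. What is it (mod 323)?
M = 19 × 17 = 323. M₁ = 17, y₁ ≡ 9 (mod 19). M₂ = 19, y₂ ≡ 9 (mod 17). r = 4×17×9 + 12×19×9 ≡ 80 (mod 323). The smallest positive such number is 80.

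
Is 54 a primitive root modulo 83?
Yes

To verify, check if 54^(82/q) ≢ 1 (mod 83) for each prime divisor q of 82
Divisors of 82 = 82: [1, 2, 41, 82]
  54^(82/41) = 54^2 ≡ 11 (mod 83)
  54^(82/2) = 54^41 ≡ 82 (mod 83)
Conclusion: 54 is a primitive root modulo 83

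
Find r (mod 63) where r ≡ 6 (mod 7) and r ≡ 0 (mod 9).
M = 7 × 9 = 63. M₁ = 9, y₁ ≡ 4 (mod 7). M₂ = 7, y₂ ≡ 4 (mod 9). r = 6×9×4 + 0×7×4 ≡ 27 (mod 63)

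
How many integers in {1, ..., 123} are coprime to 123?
80

Prime factorization: 123 = 3 × 41
Using the formula φ(n) = n × Π(1 - 1/p) for each prime factor p:
φ(123) = 123 × (1 - 1/3) × (1 - 1/41)
φ(123) = 80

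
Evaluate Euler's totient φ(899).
840

Prime factorization: 899 = 29 × 31
Using the formula φ(n) = n × Π(1 - 1/p) for each prime factor p:
φ(899) = 899 × (1 - 1/29) × (1 - 1/31)
φ(899) = 840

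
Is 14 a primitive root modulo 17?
p - 1 = 16 has prime divisors 2. Check 14^(16/q) mod 17 for each: 14^(16/2) = 14^8 ≡ 16 (mod 17). None of these is 1, so 14 has order 16 = φ(17), so it is a primitive root mod 17.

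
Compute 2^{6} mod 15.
4

Using successive squaring:
Binary expansion of 6: 110
Powers of 2 mod 15 (each is the square of the previous):
  2^1 ≡ 2 (mod 15)
  2^2 ≡ 2² = 4 ≡ 4 (mod 15)
  2^4 ≡ 4² = 16 ≡ 1 (mod 15)
6 = 4 + 2, so 2^6 = 2^4 × 2^2 ≡ 1 × 4 (mod 15)
Multiplying step by step:
  1 × 4 = 4 ≡ 4 (mod 15)
Result: 2^6 ≡ 4 (mod 15)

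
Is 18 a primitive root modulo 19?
No

To verify, check if 18^(18/q) ≢ 1 (mod 19) for each prime divisor q of 18
Divisors of 18 = 18: [1, 2, 3, 6, 9, 18]
  18^(18/2) = 18^9 ≡ 18 (mod 19)
  18^(18/3) = 18^6 ≡ 1 (mod 19)
Conclusion: 18 is not a primitive root modulo 19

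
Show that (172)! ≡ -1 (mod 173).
(172)! mod 173 = 172. Since this equals -1 (mod 173), Wilson confirms 173 is prime.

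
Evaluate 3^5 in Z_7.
5 = 4 + 1 (binary 101). Repeated squaring mod 7: 3^1 ≡ 3; 3^2 ≡ 3² = 9 ≡ 2; 3^4 ≡ 2² = 4 ≡ 4. Multiply: 3^5 = 3^4 × 3^1 ≡ 4 × 3 (mod 7): 4 × 3 = 12 ≡ 5. So 3^5 ≡ 5 (mod 7).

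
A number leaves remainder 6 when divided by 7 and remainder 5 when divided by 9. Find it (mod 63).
M = 7 × 9 = 63. M₁ = 9, y₁ ≡ 4 (mod 7). M₂ = 7, y₂ ≡ 4 (mod 9). r = 6×9×4 + 5×7×4 ≡ 41 (mod 63)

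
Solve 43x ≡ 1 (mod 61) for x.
43^(-1) ≡ 44 (mod 61). Verification: 43 × 44 = 1892 ≡ 1 (mod 61)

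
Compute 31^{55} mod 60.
31

Using successive squaring:
Binary expansion of 55: 110111
Powers of 31 mod 60 (each is the square of the previous):
  31^1 ≡ 31 (mod 60)
  31^2 ≡ 31² = 961 ≡ 1 (mod 60)
  31^4 ≡ 1² = 1 ≡ 1 (mod 60)
  31^8 ≡ 1² = 1 ≡ 1 (mod 60)
  31^16 ≡ 1² = 1 ≡ 1 (mod 60)
  31^32 ≡ 1² = 1 ≡ 1 (mod 60)
55 = 32 + 16 + 4 + 2 + 1, so 31^55 = 31^32 × 31^16 × 31^4 × 31^2 × 31^1 ≡ 1 × 1 × 1 × 1 × 31 (mod 60)
Multiplying step by step:
  1 × 1 = 1 ≡ 1 (mod 60)
  1 × 1 = 1 ≡ 1 (mod 60)
  1 × 1 = 1 ≡ 1 (mod 60)
  1 × 31 = 31 ≡ 31 (mod 60)
Result: 31^55 ≡ 31 (mod 60)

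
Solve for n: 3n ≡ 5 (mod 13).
6

Since gcd(3, 13) = 1 divides 5, a solution exists.
Multiply both sides by the inverse of 3 mod 13:
  3^(-1) mod 13 = 9
  x ≡ 9 × 5 ≡ 45 ≡ 6 (mod 13)
Verification: 3 × 6 = 18 = 1 × 13 + 5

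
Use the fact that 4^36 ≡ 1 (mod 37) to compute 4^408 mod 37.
By Fermat: 4^{36} ≡ 1 (mod 37). 408 ≡ 12 (mod 36). So 4^{408} ≡ 4^{12} ≡ 10 (mod 37)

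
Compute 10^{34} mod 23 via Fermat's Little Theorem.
13

By Fermat's Little Theorem, a^(p-1) ≡ 1 (mod p) for prime p and gcd(a, p) = 1
Here p = 23, so 10^22 ≡ 1 (mod 23)
We can reduce the exponent: 34 mod 22 = 12
So 10^34 ≡ 10^12 (mod 23)
Computing: 10^12 mod 23 = 13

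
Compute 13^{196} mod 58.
1

Using successive squaring:
Binary expansion of 196: 11000100
Powers of 13 mod 58 (each is the square of the previous):
  13^1 ≡ 13 (mod 58)
  13^2 ≡ 13² = 169 ≡ 53 (mod 58)
  13^4 ≡ 53² = 2809 ≡ 25 (mod 58)
  13^8 ≡ 25² = 625 ≡ 45 (mod 58)
  13^16 ≡ 45² = 2025 ≡ 53 (mod 58)
  13^32 ≡ 53² = 2809 ≡ 25 (mod 58)
  13^64 ≡ 25² = 625 ≡ 45 (mod 58)
  13^128 ≡ 45² = 2025 ≡ 53 (mod 58)
196 = 128 + 64 + 4, so 13^196 = 13^128 × 13^64 × 13^4 ≡ 53 × 45 × 25 (mod 58)
Multiplying step by step:
  53 × 45 = 2385 ≡ 7 (mod 58)
  7 × 25 = 175 ≡ 1 (mod 58)
Result: 13^196 ≡ 1 (mod 58)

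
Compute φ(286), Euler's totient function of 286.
120

Prime factorization: 286 = 2 × 11 × 13
Using the formula φ(n) = n × Π(1 - 1/p) for each prime factor p:
φ(286) = 286 × (1 - 1/2) × (1 - 1/11) × (1 - 1/13)
φ(286) = 120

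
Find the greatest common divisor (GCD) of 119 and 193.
1

Using the Euclidean algorithm:
119 = 0 × 193 + 119
193 = 1 × 119 + 74
119 = 1 × 74 + 45
74 = 1 × 45 + 29
45 = 1 × 29 + 16
29 = 1 × 16 + 13
16 = 1 × 13 + 3
13 = 4 × 3 + 1
3 = 3 × 1 + 0

GCD(119, 193) = 1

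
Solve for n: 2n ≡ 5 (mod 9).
7

Since gcd(2, 9) = 1 divides 5, a solution exists.
Multiply both sides by the inverse of 2 mod 9:
  2^(-1) mod 9 = 5
  x ≡ 5 × 5 ≡ 25 ≡ 7 (mod 9)
Verification: 2 × 7 = 14 = 1 × 9 + 5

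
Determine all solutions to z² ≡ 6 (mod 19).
The square roots of 6 mod 19 are 5 and 14. Verify: 5² = 25 ≡ 6 (mod 19)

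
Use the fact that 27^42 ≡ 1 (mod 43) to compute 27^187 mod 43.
By Fermat: 27^{42} ≡ 1 (mod 43). 187 = 4×42 + 19. So 27^{187} ≡ 27^{19} ≡ 22 (mod 43)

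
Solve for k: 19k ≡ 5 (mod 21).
8

Since gcd(19, 21) = 1 divides 5, a solution exists.
Multiply both sides by the inverse of 19 mod 21:
  19^(-1) mod 21 = 10
  x ≡ 10 × 5 ≡ 50 ≡ 8 (mod 21)
Verification: 19 × 8 = 152 = 7 × 21 + 5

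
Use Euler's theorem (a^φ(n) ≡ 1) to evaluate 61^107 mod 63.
By Euler: 61^{36} ≡ 1 (mod 63) since gcd(61, 63) = 1. 107 = 2×36 + 35. So 61^{107} ≡ 61^{35} ≡ 31 (mod 63)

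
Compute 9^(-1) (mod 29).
9^(-1) ≡ 13 (mod 29). Verification: 9 × 13 = 117 ≡ 1 (mod 29)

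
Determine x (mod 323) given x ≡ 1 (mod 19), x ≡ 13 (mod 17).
115

Using the Chinese Remainder Theorem:
M = product of moduli = 323
For equation 1: M_1 = 17, 17 ≡ 17 (mod 19), inverse of 17 mod 19 is 9 (check: 17 × 9 = 153 ≡ 1 (mod 19))
For equation 2: M_2 = 19, 19 ≡ 2 (mod 17), inverse of 19 mod 17 is 9 (check: 2 × 9 = 18 ≡ 1 (mod 17))
Combine: x ≡ Σ r_i×M_i×(M_i⁻¹ mod m_i) = 1×17×9 + 13×19×9 = 153 + 2223 = 2376
2376 mod 323 = 115
x ≡ 115 (mod 323)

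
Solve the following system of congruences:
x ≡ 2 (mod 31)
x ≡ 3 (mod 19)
250

Using the Chinese Remainder Theorem:
M = product of moduli = 589
For equation 1: M_1 = 19, 19 ≡ 19 (mod 31), inverse of 19 mod 31 is 18 (check: 19 × 18 = 342 ≡ 1 (mod 31))
For equation 2: M_2 = 31, 31 ≡ 12 (mod 19), inverse of 31 mod 19 is 8 (check: 12 × 8 = 96 ≡ 1 (mod 19))
Combine: x ≡ Σ r_i×M_i×(M_i⁻¹ mod m_i) = 2×19×18 + 3×31×8 = 684 + 744 = 1428
1428 mod 589 = 250
x ≡ 250 (mod 589)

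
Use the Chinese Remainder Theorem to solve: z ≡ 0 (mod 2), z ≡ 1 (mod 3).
M = 2 × 3 = 6. M₁ = 3, y₁ ≡ 1 (mod 2). M₂ = 2, y₂ ≡ 2 (mod 3). z = 0×3×1 + 1×2×2 ≡ 4 (mod 6)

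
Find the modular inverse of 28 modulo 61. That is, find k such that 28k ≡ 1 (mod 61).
24

Using Extended Euclidean Algorithm:
gcd(28, 61) = 1
Bezout coefficients: 28 × 24 + 61 × -11 = 1
So 28 × 24 ≡ 1 (mod 61)
The inverse is 24 mod 61 = 24
Verification: 28 × 24 = 672 = 11 × 61 + 1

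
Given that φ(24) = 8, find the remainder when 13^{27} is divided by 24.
By Euler: 13^{8} ≡ 1 (mod 24) since gcd(13, 24) = 1. 27 = 3×8 + 3. So 13^{27} ≡ 13^{3} ≡ 13 (mod 24)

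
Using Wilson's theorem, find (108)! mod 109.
By Wilson's theorem, (108)! ≡ -1 ≡ 108 (mod 109)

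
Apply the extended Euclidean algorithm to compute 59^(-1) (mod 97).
Extended GCD: 59(-23) + 97(14) = 1. So 59^(-1) ≡ 74 ≡ 74 (mod 97). Verify: 59 × 74 = 4366 ≡ 1 (mod 97)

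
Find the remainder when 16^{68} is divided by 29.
By Fermat: 16^{28} ≡ 1 (mod 29). 68 = 2×28 + 12. So 16^{68} ≡ 16^{12} ≡ 23 (mod 29)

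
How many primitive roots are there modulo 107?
52

The number of primitive roots modulo p is φ(p-1) = φ(106)
φ(106) = 52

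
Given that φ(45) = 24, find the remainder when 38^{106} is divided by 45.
By Euler: 38^{24} ≡ 1 (mod 45) since gcd(38, 45) = 1. 106 = 4×24 + 10. So 38^{106} ≡ 38^{10} ≡ 34 (mod 45)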